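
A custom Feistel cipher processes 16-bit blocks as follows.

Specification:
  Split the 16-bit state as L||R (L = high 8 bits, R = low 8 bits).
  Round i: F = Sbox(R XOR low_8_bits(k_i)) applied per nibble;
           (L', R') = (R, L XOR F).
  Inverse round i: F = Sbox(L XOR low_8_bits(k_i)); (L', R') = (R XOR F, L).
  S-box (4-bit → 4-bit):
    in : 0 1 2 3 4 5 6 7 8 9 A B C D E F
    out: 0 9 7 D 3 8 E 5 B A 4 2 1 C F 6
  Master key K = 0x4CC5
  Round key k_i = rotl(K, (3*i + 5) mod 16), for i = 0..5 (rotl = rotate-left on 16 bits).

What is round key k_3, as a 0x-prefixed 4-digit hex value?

K = 0x4CC5
k_0 = rotl(K, (3*0+5) mod 16) = rotl(K, 5) = 0x98A9
k_1 = rotl(K, (3*1+5) mod 16) = rotl(K, 8) = 0xC54C
k_2 = rotl(K, (3*2+5) mod 16) = rotl(K, 11) = 0x2A66
k_3 = rotl(K, (3*3+5) mod 16) = rotl(K, 14) = 0x5331

0x5331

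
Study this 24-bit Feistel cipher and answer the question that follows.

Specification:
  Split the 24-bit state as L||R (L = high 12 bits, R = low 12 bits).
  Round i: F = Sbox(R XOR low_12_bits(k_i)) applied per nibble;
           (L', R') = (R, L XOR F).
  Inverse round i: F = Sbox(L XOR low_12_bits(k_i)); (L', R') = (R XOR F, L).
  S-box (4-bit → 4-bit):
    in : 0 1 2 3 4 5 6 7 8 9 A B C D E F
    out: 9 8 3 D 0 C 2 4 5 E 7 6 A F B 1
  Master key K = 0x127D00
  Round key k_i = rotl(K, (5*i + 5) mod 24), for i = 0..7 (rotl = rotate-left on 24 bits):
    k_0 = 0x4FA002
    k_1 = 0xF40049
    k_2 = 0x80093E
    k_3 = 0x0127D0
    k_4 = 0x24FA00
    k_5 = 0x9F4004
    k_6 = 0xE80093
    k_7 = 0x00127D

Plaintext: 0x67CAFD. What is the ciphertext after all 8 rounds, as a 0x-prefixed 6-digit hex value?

s_0 = plaintext = 0x67CAFD
s_1 = Round(s_0, k_0) = 0xAFD16D
s_2 = Round(s_1, k_1) = 0x16D2CD
s_3 = Round(s_2, k_2) = 0x2CD770
s_4 = Round(s_3, k_3) = 0x770BB4
s_5 = Round(s_4, k_4) = 0xBB4F10
s_6 = Round(s_5, k_5) = 0xF10A34
s_7 = Round(s_6, k_6) = 0xA34864
s_8 = Round(s_7, k_7) = 0x864DBA

0x864DBA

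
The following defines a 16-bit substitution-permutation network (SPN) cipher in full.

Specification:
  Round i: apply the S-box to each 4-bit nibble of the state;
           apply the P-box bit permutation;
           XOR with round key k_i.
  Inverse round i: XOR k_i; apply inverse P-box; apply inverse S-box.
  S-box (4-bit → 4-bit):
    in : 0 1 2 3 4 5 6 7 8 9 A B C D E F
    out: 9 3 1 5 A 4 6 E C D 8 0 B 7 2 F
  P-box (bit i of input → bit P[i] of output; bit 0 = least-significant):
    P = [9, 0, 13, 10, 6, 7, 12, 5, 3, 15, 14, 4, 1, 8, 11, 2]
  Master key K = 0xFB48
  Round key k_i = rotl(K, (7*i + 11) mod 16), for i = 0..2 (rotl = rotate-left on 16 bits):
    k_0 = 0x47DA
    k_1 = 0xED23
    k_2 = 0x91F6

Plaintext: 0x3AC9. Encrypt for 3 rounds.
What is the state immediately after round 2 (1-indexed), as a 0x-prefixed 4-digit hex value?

s_0 = plaintext = 0x3AC9
s_1 = Round(s_0, k_0) = 0x6928
s_2 = Round(s_1, k_1) = 0x807B
s_3 = Round(s_2, k_2) = 0x894A

0x807B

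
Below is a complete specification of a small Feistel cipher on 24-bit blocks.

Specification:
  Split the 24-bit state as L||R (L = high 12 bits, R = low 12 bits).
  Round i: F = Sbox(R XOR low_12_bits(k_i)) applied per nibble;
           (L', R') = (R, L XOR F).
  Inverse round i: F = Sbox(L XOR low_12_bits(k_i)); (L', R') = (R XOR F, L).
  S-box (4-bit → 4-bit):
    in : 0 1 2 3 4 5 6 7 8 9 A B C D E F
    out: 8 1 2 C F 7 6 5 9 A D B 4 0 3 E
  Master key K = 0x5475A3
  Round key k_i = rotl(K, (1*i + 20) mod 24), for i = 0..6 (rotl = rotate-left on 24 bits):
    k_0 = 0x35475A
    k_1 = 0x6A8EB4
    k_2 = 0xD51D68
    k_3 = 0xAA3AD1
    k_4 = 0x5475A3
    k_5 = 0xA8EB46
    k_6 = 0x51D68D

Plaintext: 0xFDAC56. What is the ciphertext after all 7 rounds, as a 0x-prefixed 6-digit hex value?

s_0 = plaintext = 0xFDAC56
s_1 = Round(s_0, k_0) = 0xC5645E
s_2 = Round(s_1, k_1) = 0x45E16B
s_3 = Round(s_2, k_2) = 0x16B0D2
s_4 = Round(s_3, k_3) = 0x0D2CE7
s_5 = Round(s_4, k_4) = 0xCE7A2D
s_6 = Round(s_5, k_5) = 0xA2DD8C
s_7 = Round(s_6, k_6) = 0xD8C1AC

0xD8C1AC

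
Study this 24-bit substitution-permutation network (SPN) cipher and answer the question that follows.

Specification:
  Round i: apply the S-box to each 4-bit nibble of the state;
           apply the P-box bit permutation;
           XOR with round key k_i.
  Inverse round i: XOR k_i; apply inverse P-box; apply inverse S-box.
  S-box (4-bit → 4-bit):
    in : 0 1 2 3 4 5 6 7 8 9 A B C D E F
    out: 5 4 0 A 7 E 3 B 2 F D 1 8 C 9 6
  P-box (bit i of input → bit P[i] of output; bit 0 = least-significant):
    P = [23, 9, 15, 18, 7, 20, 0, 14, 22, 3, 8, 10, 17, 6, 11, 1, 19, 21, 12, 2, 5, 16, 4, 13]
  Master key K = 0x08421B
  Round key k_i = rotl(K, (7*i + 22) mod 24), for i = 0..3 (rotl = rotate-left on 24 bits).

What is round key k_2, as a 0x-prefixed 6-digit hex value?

K = 0x08421B
k_0 = rotl(K, (7*0+22) mod 24) = rotl(K, 22) = 0xC21086
k_1 = rotl(K, (7*1+22) mod 24) = rotl(K, 5) = 0x084361
k_2 = rotl(K, (7*2+22) mod 24) = rotl(K, 12) = 0x21B084

0x21B084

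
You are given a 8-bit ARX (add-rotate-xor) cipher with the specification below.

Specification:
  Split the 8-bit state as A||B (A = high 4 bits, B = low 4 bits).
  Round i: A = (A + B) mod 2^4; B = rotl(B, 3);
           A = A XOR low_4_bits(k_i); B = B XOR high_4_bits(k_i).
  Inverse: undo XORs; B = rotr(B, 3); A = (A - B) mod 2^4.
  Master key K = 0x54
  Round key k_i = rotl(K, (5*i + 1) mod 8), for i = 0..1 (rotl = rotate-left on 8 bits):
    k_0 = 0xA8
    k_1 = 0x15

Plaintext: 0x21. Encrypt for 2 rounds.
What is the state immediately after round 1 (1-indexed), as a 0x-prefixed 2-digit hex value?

0xB2

s_0 = plaintext = 0x21
s_1 = Round(s_0, k_0) = 0xB2
s_2 = Round(s_1, k_1) = 0x80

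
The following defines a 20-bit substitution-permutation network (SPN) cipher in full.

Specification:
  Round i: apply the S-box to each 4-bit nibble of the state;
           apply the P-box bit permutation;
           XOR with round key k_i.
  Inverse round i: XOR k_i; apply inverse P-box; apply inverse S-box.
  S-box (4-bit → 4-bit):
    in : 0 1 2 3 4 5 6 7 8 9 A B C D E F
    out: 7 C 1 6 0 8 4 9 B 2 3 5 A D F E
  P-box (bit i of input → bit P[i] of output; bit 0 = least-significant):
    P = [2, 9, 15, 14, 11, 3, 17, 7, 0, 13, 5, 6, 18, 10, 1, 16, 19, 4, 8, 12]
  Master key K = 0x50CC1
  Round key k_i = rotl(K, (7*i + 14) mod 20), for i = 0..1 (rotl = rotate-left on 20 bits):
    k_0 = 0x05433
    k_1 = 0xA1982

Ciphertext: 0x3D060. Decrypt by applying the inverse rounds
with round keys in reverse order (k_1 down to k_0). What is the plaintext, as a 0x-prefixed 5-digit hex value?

0xBF565

s_0 = ciphertext = 0x3D060
s_1 = InvRound(s_0, k_1) = 0xB1171
s_2 = InvRound(s_1, k_0) = 0xBF565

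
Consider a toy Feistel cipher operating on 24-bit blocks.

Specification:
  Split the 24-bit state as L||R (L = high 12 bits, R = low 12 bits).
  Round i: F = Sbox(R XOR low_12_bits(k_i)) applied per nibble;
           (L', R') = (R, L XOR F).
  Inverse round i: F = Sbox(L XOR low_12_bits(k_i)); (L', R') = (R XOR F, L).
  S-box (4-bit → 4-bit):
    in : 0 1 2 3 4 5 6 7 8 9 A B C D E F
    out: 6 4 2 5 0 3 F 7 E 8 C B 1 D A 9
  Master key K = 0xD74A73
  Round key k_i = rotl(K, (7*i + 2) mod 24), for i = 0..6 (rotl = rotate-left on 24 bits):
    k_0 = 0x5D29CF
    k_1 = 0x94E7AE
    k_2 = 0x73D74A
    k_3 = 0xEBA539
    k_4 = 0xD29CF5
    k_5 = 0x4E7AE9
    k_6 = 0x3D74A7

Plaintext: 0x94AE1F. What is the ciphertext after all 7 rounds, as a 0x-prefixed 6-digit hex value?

0xC85115

s_0 = plaintext = 0x94AE1F
s_1 = Round(s_0, k_0) = 0xE1FE9C
s_2 = Round(s_1, k_1) = 0xE9C64D
s_3 = Round(s_2, k_2) = 0x64DAFB
s_4 = Round(s_3, k_3) = 0xAFBF5F
s_5 = Round(s_4, k_4) = 0xF5FF37
s_6 = Round(s_5, k_5) = 0xF37C85
s_7 = Round(s_6, k_6) = 0xC85115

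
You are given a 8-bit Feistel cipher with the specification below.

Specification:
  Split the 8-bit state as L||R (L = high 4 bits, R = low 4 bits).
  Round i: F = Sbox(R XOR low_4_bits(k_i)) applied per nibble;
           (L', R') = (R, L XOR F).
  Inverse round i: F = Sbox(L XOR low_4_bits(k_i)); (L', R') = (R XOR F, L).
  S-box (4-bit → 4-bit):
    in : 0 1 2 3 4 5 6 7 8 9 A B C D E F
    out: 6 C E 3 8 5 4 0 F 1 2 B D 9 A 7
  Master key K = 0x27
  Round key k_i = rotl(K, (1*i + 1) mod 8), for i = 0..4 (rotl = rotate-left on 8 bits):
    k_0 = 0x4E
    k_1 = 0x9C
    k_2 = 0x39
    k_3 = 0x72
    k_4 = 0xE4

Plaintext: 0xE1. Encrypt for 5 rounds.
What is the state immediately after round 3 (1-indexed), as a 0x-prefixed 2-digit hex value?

0x40

s_0 = plaintext = 0xE1
s_1 = Round(s_0, k_0) = 0x19
s_2 = Round(s_1, k_1) = 0x94
s_3 = Round(s_2, k_2) = 0x40
s_4 = Round(s_3, k_3) = 0x0A
s_5 = Round(s_4, k_4) = 0xAA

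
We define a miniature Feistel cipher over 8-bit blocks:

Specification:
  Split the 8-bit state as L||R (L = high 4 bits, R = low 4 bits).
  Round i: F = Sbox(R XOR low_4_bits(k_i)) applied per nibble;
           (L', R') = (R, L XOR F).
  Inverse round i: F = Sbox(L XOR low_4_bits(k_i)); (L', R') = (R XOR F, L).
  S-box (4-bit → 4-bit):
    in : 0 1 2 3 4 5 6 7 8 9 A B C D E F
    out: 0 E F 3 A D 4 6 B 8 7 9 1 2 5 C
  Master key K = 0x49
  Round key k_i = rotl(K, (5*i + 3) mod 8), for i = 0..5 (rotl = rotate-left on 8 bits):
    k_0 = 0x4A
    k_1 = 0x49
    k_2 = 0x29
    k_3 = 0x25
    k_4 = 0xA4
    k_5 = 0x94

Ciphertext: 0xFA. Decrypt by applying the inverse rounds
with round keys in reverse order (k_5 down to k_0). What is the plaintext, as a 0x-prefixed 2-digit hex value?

s_0 = ciphertext = 0xFA
s_1 = InvRound(s_0, k_5) = 0x3F
s_2 = InvRound(s_1, k_4) = 0x93
s_3 = InvRound(s_2, k_3) = 0x29
s_4 = InvRound(s_3, k_2) = 0x02
s_5 = InvRound(s_4, k_1) = 0xA0
s_6 = InvRound(s_5, k_0) = 0x0A

0x0A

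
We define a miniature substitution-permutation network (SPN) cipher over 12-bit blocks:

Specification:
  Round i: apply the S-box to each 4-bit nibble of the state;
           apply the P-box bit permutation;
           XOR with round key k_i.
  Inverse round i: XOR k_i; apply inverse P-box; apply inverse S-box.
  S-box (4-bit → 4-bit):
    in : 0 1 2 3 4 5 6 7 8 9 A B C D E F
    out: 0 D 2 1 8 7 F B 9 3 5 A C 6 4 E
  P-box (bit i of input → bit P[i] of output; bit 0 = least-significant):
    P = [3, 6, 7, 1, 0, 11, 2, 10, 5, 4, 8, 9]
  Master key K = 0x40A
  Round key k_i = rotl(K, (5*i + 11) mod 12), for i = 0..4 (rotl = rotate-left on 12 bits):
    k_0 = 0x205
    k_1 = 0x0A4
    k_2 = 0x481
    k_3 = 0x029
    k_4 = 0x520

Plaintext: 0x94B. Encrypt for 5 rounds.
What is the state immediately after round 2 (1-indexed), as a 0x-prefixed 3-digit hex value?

0xFDF

s_0 = plaintext = 0x94B
s_1 = Round(s_0, k_0) = 0x677
s_2 = Round(s_1, k_1) = 0xFDF
s_3 = Round(s_2, k_2) = 0xF57
s_4 = Round(s_3, k_3) = 0xB76
s_5 = Round(s_4, k_4) = 0xBFB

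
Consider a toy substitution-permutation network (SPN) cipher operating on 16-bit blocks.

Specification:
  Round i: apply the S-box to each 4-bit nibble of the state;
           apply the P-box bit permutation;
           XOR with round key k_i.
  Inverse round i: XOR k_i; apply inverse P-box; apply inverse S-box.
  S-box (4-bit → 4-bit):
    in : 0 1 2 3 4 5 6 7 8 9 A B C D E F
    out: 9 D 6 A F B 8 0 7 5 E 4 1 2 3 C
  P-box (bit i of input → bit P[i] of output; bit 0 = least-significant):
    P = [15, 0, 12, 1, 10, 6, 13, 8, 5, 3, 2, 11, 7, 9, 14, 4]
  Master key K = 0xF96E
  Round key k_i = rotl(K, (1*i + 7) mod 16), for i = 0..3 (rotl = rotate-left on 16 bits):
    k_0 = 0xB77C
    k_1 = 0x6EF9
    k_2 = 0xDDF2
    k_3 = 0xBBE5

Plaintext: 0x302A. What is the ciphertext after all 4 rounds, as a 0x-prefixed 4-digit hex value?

s_0 = plaintext = 0x302A
s_1 = Round(s_0, k_0) = 0x8D0F
s_2 = Round(s_1, k_1) = 0x3973
s_3 = Round(s_2, k_2) = 0xDFC5
s_4 = Round(s_3, k_3) = 0x35E2

0x35E2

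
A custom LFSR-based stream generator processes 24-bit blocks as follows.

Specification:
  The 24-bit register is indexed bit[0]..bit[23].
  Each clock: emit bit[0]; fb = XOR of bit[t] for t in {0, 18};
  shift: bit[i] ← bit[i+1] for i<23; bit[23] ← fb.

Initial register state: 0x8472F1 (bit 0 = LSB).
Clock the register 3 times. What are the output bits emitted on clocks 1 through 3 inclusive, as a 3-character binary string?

reg_0 = 0x8472F1
clock 1: out=1, reg = 0x423978
clock 2: out=0, reg = 0x211CBC
clock 3: out=0, reg = 0x108E5E

100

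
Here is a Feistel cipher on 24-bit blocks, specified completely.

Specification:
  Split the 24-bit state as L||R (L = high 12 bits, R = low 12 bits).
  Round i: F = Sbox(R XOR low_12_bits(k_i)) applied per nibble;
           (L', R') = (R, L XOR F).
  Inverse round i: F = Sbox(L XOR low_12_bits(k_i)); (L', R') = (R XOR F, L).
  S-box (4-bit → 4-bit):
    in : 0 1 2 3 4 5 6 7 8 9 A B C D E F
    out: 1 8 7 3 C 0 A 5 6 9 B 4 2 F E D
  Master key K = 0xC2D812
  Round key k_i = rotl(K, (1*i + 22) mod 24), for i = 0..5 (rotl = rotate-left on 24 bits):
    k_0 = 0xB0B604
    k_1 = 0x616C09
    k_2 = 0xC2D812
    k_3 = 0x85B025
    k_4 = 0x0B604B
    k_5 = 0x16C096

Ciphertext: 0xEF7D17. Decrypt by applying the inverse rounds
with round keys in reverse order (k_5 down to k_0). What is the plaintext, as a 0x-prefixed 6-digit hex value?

s_0 = ciphertext = 0xEF7D17
s_1 = InvRound(s_0, k_5) = 0x3BFEF7
s_2 = InvRound(s_1, k_4) = 0xD2B3BF
s_3 = InvRound(s_2, k_3) = 0xCA1D2B
s_4 = InvRound(s_3, k_2) = 0x168CA1
s_5 = InvRound(s_4, k_1) = 0x309168
s_6 = InvRound(s_5, k_0) = 0x177309

0x177309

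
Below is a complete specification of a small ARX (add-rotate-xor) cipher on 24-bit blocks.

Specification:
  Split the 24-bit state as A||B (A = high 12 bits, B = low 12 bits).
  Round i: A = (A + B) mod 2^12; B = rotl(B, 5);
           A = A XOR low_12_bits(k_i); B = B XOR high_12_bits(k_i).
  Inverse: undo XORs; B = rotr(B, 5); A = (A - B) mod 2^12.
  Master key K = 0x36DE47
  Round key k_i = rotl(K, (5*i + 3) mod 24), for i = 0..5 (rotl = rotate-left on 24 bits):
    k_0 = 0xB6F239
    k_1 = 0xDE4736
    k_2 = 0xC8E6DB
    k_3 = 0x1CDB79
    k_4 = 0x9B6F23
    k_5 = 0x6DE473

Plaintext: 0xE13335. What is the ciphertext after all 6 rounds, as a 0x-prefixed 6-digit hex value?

s_0 = plaintext = 0xE13335
s_1 = Round(s_0, k_0) = 0x371DC9
s_2 = Round(s_1, k_1) = 0x60C4DF
s_3 = Round(s_2, k_2) = 0xC30767
s_4 = Round(s_3, k_3) = 0x8EED23
s_5 = Round(s_4, k_4) = 0x932DCC
s_6 = Round(s_5, k_5) = 0x28DF45

0x28DF45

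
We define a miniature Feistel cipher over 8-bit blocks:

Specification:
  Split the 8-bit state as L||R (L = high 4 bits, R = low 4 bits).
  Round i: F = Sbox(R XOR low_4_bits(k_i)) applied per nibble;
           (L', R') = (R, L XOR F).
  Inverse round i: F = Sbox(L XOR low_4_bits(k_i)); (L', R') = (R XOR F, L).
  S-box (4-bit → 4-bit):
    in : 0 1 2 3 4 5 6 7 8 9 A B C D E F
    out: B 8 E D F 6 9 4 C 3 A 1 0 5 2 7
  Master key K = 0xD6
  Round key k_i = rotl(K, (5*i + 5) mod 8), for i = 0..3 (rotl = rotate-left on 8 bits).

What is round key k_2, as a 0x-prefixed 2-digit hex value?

0x6B

K = 0xD6
k_0 = rotl(K, (5*0+5) mod 8) = rotl(K, 5) = 0xDA
k_1 = rotl(K, (5*1+5) mod 8) = rotl(K, 2) = 0x5B
k_2 = rotl(K, (5*2+5) mod 8) = rotl(K, 7) = 0x6B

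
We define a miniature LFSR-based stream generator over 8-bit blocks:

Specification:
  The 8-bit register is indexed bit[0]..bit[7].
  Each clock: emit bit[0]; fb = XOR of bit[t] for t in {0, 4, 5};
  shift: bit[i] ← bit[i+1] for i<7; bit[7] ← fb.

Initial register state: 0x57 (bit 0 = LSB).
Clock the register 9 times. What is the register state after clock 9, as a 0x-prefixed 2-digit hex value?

reg_0 = 0x57
clock 1: out=1, reg = 0x2B
clock 2: out=1, reg = 0x15
clock 3: out=1, reg = 0x0A
clock 4: out=0, reg = 0x05
clock 5: out=1, reg = 0x82
clock 6: out=0, reg = 0x41
clock 7: out=1, reg = 0xA0
clock 8: out=0, reg = 0xD0
clock 9: out=0, reg = 0xE8

0xE8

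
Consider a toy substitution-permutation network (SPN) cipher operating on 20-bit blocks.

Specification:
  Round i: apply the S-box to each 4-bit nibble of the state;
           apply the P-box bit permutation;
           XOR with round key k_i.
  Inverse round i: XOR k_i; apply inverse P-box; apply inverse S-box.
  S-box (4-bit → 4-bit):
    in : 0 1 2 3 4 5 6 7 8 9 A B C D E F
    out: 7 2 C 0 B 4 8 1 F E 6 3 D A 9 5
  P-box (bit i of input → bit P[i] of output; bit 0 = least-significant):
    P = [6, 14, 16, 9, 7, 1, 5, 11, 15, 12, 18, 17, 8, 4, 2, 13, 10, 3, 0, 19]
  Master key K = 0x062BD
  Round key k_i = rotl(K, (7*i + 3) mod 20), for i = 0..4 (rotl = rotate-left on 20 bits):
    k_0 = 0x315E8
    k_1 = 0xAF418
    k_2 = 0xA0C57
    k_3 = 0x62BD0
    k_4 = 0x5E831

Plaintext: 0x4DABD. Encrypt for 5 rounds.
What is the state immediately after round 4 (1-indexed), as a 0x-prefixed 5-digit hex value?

0x841D8

s_0 = plaintext = 0x4DABD
s_1 = Round(s_0, k_0) = 0xF6372
s_2 = Round(s_1, k_1) = 0xBD299
s_3 = Round(s_2, k_2) = 0xD626D
s_4 = Round(s_3, k_3) = 0x841D8
s_5 = Round(s_4, k_4) = 0xC976A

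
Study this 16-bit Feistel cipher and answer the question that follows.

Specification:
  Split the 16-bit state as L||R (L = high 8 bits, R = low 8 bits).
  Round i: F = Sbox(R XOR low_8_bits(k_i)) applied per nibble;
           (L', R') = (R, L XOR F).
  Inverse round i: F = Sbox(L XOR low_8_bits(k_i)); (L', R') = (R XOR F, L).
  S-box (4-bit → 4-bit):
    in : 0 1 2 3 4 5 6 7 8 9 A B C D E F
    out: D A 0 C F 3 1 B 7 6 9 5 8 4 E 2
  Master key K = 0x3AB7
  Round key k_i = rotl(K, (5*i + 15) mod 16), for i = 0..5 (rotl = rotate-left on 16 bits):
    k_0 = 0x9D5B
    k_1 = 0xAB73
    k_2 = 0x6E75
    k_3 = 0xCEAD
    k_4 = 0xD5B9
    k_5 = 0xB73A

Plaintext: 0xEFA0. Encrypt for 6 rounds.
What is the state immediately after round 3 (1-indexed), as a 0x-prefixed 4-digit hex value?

s_0 = plaintext = 0xEFA0
s_1 = Round(s_0, k_0) = 0xA0CA
s_2 = Round(s_1, k_1) = 0xCAF6
s_3 = Round(s_2, k_2) = 0xF6B6
s_4 = Round(s_3, k_3) = 0xB653
s_5 = Round(s_4, k_4) = 0x535F
s_6 = Round(s_5, k_5) = 0x5F40

0xF6B6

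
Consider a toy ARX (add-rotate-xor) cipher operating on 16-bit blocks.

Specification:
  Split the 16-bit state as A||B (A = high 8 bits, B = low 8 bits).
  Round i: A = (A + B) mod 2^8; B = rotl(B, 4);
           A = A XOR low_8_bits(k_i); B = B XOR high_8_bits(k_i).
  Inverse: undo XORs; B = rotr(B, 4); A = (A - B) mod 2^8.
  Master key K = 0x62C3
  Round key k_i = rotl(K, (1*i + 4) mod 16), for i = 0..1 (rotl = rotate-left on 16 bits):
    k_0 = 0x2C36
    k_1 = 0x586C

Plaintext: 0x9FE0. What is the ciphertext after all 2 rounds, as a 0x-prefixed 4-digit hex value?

0x077A

s_0 = plaintext = 0x9FE0
s_1 = Round(s_0, k_0) = 0x4922
s_2 = Round(s_1, k_1) = 0x077A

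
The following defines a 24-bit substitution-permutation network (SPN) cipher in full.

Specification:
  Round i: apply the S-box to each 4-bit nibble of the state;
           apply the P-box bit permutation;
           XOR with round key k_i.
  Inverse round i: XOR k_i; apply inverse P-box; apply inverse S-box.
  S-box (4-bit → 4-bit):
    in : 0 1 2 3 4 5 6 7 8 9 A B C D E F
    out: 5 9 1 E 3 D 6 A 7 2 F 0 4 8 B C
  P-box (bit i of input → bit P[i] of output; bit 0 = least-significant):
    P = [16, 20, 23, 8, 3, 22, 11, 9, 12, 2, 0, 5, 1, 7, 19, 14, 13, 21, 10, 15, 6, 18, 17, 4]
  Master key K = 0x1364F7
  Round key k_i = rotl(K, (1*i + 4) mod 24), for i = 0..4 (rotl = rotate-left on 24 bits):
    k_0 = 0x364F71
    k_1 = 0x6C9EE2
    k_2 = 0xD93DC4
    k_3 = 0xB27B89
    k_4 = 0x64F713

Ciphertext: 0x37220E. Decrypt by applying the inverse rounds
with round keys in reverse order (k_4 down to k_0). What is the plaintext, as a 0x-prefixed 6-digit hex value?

0x4560AD

s_0 = ciphertext = 0x37220E
s_1 = InvRound(s_0, k_4) = 0xFFD84E
s_2 = InvRound(s_1, k_3) = 0x418671
s_3 = InvRound(s_2, k_2) = 0xD16AF3
s_4 = InvRound(s_3, k_1) = 0x7AF0B8
s_5 = InvRound(s_4, k_0) = 0x4560AD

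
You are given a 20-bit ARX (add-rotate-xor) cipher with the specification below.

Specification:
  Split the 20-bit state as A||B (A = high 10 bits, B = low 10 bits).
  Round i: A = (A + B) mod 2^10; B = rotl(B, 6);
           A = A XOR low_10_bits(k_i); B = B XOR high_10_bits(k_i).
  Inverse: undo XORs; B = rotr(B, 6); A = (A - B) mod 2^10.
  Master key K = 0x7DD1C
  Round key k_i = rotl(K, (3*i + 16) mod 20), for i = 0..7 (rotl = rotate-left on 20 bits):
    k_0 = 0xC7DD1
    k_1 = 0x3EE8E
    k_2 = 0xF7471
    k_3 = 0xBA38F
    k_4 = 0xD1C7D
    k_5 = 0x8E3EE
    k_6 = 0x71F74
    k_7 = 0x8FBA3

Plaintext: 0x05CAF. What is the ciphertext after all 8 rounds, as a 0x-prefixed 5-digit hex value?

0x7981C

s_0 = plaintext = 0x05CAF
s_1 = Round(s_0, k_0) = 0x45CD5
s_2 = Round(s_1, k_1) = 0xD89B6
s_3 = Round(s_2, k_2) = 0x5A646
s_4 = Round(s_3, k_3) = 0x0834C
s_5 = Round(s_4, k_4) = 0xC4473
s_6 = Round(s_5, k_5) = 0x1AAFF
s_7 = Round(s_6, k_6) = 0x07628
s_8 = Round(s_7, k_7) = 0x7981C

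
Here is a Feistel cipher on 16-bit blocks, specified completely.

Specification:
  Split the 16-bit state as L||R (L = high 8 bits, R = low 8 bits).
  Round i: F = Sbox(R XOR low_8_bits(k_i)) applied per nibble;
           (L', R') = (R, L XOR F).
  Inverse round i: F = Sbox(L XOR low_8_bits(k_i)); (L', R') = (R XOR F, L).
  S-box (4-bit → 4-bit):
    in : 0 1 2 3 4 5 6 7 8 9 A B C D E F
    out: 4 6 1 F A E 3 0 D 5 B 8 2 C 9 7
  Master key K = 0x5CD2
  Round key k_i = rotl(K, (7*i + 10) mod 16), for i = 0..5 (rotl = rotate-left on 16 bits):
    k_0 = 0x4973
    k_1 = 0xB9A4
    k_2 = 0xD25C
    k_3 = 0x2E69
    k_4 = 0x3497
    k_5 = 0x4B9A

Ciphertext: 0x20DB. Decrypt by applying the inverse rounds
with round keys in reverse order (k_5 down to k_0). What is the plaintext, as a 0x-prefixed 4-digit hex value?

s_0 = ciphertext = 0x20DB
s_1 = InvRound(s_0, k_5) = 0x5020
s_2 = InvRound(s_1, k_4) = 0x0050
s_3 = InvRound(s_2, k_3) = 0x6500
s_4 = InvRound(s_3, k_2) = 0xF565
s_5 = InvRound(s_4, k_1) = 0x83F5
s_6 = InvRound(s_5, k_0) = 0x8183

0x8183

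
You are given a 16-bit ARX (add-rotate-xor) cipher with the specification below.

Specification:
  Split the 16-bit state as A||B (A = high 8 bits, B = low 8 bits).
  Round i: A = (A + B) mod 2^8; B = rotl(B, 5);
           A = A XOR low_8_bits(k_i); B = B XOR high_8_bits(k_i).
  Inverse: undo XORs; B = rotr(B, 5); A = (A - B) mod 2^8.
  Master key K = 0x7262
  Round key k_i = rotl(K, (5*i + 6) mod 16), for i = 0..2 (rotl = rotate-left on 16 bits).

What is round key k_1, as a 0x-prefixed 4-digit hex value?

0x1393

K = 0x7262
k_0 = rotl(K, (5*0+6) mod 16) = rotl(K, 6) = 0x989C
k_1 = rotl(K, (5*1+6) mod 16) = rotl(K, 11) = 0x1393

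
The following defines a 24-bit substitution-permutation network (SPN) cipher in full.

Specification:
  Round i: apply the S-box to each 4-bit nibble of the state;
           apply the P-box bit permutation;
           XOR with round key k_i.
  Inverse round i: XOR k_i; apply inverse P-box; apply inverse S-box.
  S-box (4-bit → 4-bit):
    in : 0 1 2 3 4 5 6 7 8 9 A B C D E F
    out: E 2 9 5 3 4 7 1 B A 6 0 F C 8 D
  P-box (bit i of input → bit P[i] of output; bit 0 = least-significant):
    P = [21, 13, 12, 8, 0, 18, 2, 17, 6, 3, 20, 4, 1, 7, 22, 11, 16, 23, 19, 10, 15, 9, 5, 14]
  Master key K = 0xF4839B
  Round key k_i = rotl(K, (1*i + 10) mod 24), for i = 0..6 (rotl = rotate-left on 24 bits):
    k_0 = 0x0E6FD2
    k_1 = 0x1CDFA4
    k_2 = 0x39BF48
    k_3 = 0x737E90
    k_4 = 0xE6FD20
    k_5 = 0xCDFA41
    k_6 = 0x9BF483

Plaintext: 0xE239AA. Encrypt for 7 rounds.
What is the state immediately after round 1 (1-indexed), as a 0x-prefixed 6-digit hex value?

s_0 = plaintext = 0xE239AA
s_1 = Round(s_0, k_0) = 0x4B1BCC
s_2 = Round(s_1, k_1) = 0x3A6C21
s_3 = Round(s_2, k_2) = 0xE31FB3
s_4 = Round(s_3, k_3) = 0x4A2E40
s_5 = Round(s_4, k_4) = 0x6A4633
s_6 = Round(s_5, k_5) = 0x7568AE
s_7 = Round(s_6, k_6) = 0xD7755D

0x4B1BCC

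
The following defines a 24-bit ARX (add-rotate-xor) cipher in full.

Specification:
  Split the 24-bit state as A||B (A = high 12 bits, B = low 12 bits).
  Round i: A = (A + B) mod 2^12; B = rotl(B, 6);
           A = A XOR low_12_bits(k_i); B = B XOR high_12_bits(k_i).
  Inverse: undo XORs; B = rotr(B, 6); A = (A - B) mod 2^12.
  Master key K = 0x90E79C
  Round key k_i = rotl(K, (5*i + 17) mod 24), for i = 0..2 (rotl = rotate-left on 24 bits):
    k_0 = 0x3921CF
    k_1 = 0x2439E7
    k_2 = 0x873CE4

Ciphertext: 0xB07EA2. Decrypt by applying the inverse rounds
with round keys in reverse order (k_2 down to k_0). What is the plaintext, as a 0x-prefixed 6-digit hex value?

0x302296

s_0 = ciphertext = 0xB07EA2
s_1 = InvRound(s_0, k_2) = 0x38845B
s_2 = InvRound(s_1, k_1) = 0x457618
s_3 = InvRound(s_2, k_0) = 0x302296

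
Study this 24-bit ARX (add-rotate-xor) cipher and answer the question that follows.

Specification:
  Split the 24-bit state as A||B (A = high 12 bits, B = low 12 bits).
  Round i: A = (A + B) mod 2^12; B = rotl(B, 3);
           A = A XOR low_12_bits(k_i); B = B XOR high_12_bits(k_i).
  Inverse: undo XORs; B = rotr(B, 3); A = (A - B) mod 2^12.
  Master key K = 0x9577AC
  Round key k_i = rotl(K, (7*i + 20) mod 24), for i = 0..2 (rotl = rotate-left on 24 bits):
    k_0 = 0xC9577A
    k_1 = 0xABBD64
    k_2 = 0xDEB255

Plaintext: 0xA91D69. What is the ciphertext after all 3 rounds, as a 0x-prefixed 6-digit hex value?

0xBCAEE9

s_0 = plaintext = 0xA91D69
s_1 = Round(s_0, k_0) = 0x0807DB
s_2 = Round(s_1, k_1) = 0x53F460
s_3 = Round(s_2, k_2) = 0xBCAEE9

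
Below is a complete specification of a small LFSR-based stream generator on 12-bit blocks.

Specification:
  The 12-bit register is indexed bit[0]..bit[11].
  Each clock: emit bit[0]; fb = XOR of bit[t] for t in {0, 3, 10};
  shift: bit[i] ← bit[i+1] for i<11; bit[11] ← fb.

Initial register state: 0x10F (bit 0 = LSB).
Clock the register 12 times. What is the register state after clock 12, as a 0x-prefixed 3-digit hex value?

0x6F6

reg_0 = 0x10F
clock 1: out=1, reg = 0x087
clock 2: out=1, reg = 0x843
clock 3: out=1, reg = 0xC21
clock 4: out=1, reg = 0x610
clock 5: out=0, reg = 0xB08
clock 6: out=0, reg = 0xD84
clock 7: out=0, reg = 0xEC2
clock 8: out=0, reg = 0xF61
clock 9: out=1, reg = 0x7B0
clock 10: out=0, reg = 0xBD8
clock 11: out=0, reg = 0xDEC
clock 12: out=0, reg = 0x6F6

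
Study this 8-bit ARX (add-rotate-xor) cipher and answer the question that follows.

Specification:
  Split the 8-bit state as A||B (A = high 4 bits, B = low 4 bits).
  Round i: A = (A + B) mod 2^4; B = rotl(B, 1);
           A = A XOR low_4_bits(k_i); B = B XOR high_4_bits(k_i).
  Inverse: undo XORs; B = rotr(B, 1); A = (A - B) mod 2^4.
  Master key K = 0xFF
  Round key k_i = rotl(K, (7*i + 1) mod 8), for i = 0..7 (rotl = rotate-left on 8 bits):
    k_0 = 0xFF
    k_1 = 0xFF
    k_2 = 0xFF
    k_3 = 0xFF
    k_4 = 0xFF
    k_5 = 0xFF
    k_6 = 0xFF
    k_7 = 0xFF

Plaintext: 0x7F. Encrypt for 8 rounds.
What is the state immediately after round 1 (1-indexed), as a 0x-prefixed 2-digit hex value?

0x90

s_0 = plaintext = 0x7F
s_1 = Round(s_0, k_0) = 0x90
s_2 = Round(s_1, k_1) = 0x6F
s_3 = Round(s_2, k_2) = 0xA0
s_4 = Round(s_3, k_3) = 0x5F
s_5 = Round(s_4, k_4) = 0xB0
s_6 = Round(s_5, k_5) = 0x4F
s_7 = Round(s_6, k_6) = 0xC0
s_8 = Round(s_7, k_7) = 0x3F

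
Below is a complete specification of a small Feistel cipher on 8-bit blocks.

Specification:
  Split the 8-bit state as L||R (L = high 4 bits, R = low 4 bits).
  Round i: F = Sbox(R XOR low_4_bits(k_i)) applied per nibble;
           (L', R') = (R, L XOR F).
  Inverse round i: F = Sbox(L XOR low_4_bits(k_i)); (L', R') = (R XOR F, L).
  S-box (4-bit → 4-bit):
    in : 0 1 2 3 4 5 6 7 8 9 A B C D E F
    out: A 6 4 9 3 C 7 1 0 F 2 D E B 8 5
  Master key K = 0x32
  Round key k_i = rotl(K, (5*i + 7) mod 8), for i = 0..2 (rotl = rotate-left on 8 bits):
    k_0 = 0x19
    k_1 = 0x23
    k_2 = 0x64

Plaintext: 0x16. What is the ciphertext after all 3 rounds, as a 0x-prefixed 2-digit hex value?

s_0 = plaintext = 0x16
s_1 = Round(s_0, k_0) = 0x64
s_2 = Round(s_1, k_1) = 0x47
s_3 = Round(s_2, k_2) = 0x7D

0x7D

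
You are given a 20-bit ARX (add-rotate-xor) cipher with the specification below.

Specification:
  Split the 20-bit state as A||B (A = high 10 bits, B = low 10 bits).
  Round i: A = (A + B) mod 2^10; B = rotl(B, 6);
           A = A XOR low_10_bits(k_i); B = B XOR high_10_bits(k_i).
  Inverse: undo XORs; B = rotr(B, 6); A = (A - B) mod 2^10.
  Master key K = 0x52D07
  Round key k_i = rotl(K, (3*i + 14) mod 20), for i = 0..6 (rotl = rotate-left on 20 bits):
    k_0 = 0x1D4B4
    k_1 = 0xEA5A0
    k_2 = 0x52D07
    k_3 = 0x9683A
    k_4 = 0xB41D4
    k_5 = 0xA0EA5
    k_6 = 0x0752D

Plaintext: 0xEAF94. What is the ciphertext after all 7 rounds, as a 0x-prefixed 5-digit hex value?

0xA0929

s_0 = plaintext = 0xEAF94
s_1 = Round(s_0, k_0) = 0xE2D4C
s_2 = Round(s_1, k_1) = 0x5DCBD
s_3 = Round(s_2, k_2) = 0xCCE00
s_4 = Round(s_3, k_3) = 0x4267A
s_5 = Round(s_4, k_4) = 0x95C77
s_6 = Round(s_5, k_5) = 0x1AF44
s_7 = Round(s_6, k_6) = 0xA0929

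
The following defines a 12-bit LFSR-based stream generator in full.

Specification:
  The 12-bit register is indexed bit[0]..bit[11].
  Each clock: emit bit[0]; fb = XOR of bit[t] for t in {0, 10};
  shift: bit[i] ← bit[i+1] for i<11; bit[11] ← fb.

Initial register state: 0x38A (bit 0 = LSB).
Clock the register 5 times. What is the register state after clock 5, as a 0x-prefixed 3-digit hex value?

0x11C

reg_0 = 0x38A
clock 1: out=0, reg = 0x1C5
clock 2: out=1, reg = 0x8E2
clock 3: out=0, reg = 0x471
clock 4: out=1, reg = 0x238
clock 5: out=0, reg = 0x11C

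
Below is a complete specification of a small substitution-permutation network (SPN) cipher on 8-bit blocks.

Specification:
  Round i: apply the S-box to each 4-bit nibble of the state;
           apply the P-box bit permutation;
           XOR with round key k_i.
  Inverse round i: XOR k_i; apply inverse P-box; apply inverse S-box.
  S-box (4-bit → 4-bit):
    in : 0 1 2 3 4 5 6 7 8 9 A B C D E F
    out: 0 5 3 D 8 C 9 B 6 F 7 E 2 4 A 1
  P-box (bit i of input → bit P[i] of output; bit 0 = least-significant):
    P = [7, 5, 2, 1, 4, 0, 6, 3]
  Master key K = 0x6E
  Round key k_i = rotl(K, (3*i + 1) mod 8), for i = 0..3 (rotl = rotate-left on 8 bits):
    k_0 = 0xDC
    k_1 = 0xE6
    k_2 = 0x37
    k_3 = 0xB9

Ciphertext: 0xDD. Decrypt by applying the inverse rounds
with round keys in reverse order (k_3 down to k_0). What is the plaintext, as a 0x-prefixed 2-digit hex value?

0xB0

s_0 = ciphertext = 0xDD
s_1 = InvRound(s_0, k_3) = 0xD8
s_2 = InvRound(s_1, k_2) = 0xB9
s_3 = InvRound(s_2, k_1) = 0x95
s_4 = InvRound(s_3, k_0) = 0xB0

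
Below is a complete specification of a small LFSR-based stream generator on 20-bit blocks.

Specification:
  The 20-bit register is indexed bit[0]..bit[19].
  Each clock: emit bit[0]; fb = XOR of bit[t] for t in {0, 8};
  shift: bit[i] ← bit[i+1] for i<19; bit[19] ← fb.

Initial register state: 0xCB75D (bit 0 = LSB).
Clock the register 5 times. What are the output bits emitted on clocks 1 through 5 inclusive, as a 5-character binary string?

10111

reg_0 = 0xCB75D
clock 1: out=1, reg = 0x65BAE
clock 2: out=0, reg = 0xB2DD7
clock 3: out=1, reg = 0x596EB
clock 4: out=1, reg = 0xACB75
clock 5: out=1, reg = 0x565BA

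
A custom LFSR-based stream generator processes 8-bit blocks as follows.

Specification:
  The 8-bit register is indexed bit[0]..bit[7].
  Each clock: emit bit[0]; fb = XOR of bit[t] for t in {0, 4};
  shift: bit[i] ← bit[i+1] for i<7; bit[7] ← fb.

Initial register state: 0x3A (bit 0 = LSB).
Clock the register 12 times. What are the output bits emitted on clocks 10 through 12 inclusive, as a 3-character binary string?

reg_0 = 0x3A
clock 1: out=0, reg = 0x9D
clock 2: out=1, reg = 0x4E
clock 3: out=0, reg = 0x27
clock 4: out=1, reg = 0x93
clock 5: out=1, reg = 0x49
clock 6: out=1, reg = 0xA4
clock 7: out=0, reg = 0x52
clock 8: out=0, reg = 0xA9
clock 9: out=1, reg = 0xD4
clock 10: out=0, reg = 0xEA
clock 11: out=0, reg = 0x75
clock 12: out=1, reg = 0x3A

001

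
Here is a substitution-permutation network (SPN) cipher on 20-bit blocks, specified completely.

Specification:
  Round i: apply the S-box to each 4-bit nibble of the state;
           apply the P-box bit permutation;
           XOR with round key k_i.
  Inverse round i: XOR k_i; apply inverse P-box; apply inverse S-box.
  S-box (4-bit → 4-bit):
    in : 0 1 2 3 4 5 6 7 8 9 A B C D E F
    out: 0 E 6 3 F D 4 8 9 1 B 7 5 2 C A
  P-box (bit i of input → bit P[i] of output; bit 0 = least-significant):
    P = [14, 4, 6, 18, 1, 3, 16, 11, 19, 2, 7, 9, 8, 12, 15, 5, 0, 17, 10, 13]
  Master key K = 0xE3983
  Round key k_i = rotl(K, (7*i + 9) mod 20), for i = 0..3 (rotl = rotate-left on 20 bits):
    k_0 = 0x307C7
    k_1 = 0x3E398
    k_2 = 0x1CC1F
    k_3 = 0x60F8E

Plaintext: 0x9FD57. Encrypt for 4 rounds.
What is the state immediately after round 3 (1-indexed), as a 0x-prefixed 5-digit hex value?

s_0 = plaintext = 0x9FD57
s_1 = Round(s_0, k_0) = 0x61FE0
s_2 = Round(s_1, k_1) = 0x27DBC
s_3 = Round(s_2, k_2) = 0x28871
s_4 = Round(s_3, k_3) = 0x800FE

0x28871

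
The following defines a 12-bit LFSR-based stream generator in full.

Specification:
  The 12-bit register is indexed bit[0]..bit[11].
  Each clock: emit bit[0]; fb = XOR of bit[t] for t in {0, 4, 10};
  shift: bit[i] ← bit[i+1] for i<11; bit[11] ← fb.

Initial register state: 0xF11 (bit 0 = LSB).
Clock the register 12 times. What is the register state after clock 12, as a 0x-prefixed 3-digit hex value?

0xA9F

reg_0 = 0xF11
clock 1: out=1, reg = 0xF88
clock 2: out=0, reg = 0xFC4
clock 3: out=0, reg = 0xFE2
clock 4: out=0, reg = 0xFF1
clock 5: out=1, reg = 0xFF8
clock 6: out=0, reg = 0x7FC
clock 7: out=0, reg = 0x3FE
clock 8: out=0, reg = 0x9FF
clock 9: out=1, reg = 0x4FF
clock 10: out=1, reg = 0xA7F
clock 11: out=1, reg = 0x53F
clock 12: out=1, reg = 0xA9F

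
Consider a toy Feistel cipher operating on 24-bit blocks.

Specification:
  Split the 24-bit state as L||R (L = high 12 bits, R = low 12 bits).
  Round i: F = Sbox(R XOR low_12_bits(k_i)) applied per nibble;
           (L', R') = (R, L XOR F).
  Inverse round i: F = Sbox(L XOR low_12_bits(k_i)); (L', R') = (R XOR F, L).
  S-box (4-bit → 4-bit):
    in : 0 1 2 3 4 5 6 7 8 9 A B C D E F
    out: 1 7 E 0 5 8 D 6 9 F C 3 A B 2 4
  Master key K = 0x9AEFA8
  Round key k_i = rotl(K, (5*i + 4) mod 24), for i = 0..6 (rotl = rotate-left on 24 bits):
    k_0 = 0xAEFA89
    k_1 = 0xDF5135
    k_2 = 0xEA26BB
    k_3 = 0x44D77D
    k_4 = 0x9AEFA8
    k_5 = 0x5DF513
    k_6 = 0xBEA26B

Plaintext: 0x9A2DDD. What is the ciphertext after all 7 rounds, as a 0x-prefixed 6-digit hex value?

0x091331

s_0 = plaintext = 0x9A2DDD
s_1 = Round(s_0, k_0) = 0xDDDF27
s_2 = Round(s_1, k_1) = 0xF27FA3
s_3 = Round(s_2, k_2) = 0xFA305E
s_4 = Round(s_3, k_3) = 0x05E943
s_5 = Round(s_4, k_4) = 0x943D7D
s_6 = Round(s_5, k_5) = 0xD7D091
s_7 = Round(s_6, k_6) = 0x091331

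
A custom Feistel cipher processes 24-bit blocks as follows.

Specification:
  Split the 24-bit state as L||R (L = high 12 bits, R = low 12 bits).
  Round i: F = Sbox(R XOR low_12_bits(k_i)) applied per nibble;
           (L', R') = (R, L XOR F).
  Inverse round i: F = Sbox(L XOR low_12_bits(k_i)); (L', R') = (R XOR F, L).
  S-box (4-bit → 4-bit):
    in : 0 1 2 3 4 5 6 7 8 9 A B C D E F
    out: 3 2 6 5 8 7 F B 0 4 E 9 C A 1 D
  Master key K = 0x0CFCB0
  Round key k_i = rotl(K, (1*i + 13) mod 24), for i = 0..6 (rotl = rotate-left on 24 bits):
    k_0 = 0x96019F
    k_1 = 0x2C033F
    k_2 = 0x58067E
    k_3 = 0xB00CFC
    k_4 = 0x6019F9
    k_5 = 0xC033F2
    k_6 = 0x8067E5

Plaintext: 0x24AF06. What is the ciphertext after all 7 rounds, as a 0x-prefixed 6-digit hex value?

s_0 = plaintext = 0x24AF06
s_1 = Round(s_0, k_0) = 0xF0630E
s_2 = Round(s_1, k_1) = 0x30EC54
s_3 = Round(s_2, k_2) = 0xC54D60
s_4 = Round(s_3, k_3) = 0xD60E18
s_5 = Round(s_4, k_4) = 0xE18672
s_6 = Round(s_5, k_5) = 0x67291B
s_7 = Round(s_6, k_6) = 0x91B7A3

0x91B7A3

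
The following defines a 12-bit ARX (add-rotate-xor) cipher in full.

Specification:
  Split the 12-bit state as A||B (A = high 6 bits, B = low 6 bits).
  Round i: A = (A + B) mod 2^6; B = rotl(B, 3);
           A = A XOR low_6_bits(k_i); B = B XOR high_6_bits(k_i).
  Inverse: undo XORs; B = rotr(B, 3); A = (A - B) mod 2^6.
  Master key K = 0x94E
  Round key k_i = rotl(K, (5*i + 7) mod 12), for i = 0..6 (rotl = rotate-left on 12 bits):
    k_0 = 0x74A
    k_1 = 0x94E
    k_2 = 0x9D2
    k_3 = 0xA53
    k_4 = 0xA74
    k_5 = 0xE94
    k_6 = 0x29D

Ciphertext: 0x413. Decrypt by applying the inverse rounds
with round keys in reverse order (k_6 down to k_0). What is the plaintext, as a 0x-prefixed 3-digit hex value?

0x2A7

s_0 = ciphertext = 0x413
s_1 = InvRound(s_0, k_6) = 0x08B
s_2 = InvRound(s_1, k_5) = 0x20E
s_3 = InvRound(s_2, k_4) = 0x03C
s_4 = InvRound(s_3, k_3) = 0xA6A
s_5 = InvRound(s_4, k_2) = 0x4A9
s_6 = InvRound(s_5, k_1) = 0xEE1
s_7 = InvRound(s_6, k_0) = 0x2A7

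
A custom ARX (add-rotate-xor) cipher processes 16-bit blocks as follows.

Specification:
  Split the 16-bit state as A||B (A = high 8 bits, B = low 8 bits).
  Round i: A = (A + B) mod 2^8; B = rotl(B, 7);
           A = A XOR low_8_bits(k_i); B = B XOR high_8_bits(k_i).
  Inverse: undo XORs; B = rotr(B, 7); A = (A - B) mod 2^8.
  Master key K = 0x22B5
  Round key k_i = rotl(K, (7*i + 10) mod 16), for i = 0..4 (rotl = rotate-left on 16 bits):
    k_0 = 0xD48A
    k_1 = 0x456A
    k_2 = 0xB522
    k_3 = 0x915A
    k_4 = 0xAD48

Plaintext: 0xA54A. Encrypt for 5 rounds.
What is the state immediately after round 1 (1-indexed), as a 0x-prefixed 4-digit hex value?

0x65F1

s_0 = plaintext = 0xA54A
s_1 = Round(s_0, k_0) = 0x65F1
s_2 = Round(s_1, k_1) = 0x3CBD
s_3 = Round(s_2, k_2) = 0xDB6B
s_4 = Round(s_3, k_3) = 0x1C24
s_5 = Round(s_4, k_4) = 0x08BF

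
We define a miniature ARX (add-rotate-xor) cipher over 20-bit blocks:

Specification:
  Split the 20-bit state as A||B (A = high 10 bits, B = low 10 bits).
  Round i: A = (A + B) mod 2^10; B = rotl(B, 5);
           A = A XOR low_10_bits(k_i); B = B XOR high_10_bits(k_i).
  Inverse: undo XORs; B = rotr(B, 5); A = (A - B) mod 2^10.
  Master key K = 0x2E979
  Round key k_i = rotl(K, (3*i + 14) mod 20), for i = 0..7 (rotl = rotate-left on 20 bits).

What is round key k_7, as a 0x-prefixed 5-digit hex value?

K = 0x2E979
k_0 = rotl(K, (3*0+14) mod 20) = rotl(K, 14) = 0xE4BA5
k_1 = rotl(K, (3*1+14) mod 20) = rotl(K, 17) = 0x25D2F
k_2 = rotl(K, (3*2+14) mod 20) = rotl(K, 0) = 0x2E979
k_3 = rotl(K, (3*3+14) mod 20) = rotl(K, 3) = 0x74BC9
k_4 = rotl(K, (3*4+14) mod 20) = rotl(K, 6) = 0xA5E4B
k_5 = rotl(K, (3*5+14) mod 20) = rotl(K, 9) = 0x2F25D
k_6 = rotl(K, (3*6+14) mod 20) = rotl(K, 12) = 0x792E9
k_7 = rotl(K, (3*7+14) mod 20) = rotl(K, 15) = 0xC974B

0xC974B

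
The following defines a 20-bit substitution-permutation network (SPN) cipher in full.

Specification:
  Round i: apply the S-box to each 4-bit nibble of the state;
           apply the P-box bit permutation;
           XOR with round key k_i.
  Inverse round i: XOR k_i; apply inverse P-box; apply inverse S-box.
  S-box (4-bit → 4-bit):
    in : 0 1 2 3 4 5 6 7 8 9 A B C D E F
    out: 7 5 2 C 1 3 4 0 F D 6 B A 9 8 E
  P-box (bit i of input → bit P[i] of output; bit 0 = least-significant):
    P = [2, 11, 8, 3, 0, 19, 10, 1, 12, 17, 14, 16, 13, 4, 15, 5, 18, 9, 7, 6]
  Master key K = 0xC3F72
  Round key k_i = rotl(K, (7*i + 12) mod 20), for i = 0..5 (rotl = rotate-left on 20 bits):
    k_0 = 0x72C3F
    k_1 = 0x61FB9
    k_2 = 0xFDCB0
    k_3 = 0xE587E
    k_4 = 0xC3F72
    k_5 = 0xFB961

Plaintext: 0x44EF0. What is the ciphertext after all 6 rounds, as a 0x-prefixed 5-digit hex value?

0x736FA

s_0 = plaintext = 0x44EF0
s_1 = Round(s_0, k_0) = 0xA0139
s_2 = Round(s_1, k_1) = 0x6E827
s_3 = Round(s_2, k_2) = 0x48C10
s_4 = Round(s_3, k_3) = 0x9F54B
s_5 = Round(s_4, k_4) = 0xAA78F
s_6 = Round(s_5, k_5) = 0x736FA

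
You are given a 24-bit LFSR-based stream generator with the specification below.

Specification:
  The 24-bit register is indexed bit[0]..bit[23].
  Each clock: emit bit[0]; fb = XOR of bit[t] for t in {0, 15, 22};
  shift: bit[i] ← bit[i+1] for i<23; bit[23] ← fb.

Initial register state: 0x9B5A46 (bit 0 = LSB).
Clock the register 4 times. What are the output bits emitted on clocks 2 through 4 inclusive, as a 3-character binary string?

reg_0 = 0x9B5A46
clock 1: out=0, reg = 0x4DAD23
clock 2: out=1, reg = 0xA6D691
clock 3: out=1, reg = 0x536B48
clock 4: out=0, reg = 0xA9B5A4

110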